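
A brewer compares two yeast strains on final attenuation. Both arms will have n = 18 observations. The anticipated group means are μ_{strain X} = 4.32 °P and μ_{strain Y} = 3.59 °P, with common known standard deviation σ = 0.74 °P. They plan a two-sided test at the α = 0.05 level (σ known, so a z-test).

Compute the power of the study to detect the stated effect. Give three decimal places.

Standardized effect: d = |μ_{strain X} − μ_{strain Y}| / σ = |4.32 − 3.59| / 0.74 = 0.9865
Noncentrality parameter: δ = d·√(n/2) = 0.9865 × √(18/2) = 2.9595
Two-sided α = 0.05 → critical value z_{0.025} = 1.960.
Power = Φ(δ − 1.960) + Φ(−δ − 1.960) = Φ(0.999) + Φ(-4.919) = 0.8412 + 0.0000 = 0.8412.

Power ≈ 0.841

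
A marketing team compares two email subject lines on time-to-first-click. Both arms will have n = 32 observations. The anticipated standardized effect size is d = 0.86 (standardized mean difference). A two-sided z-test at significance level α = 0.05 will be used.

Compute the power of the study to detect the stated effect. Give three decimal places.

Power ≈ 0.931

Noncentrality parameter: δ = d·√(n/2) = 0.86 × √(32/2) = 3.4400
Two-sided α = 0.05 → critical value z_{0.025} = 1.960.
Power = Φ(δ − 1.960) + Φ(−δ − 1.960) = Φ(1.480) + Φ(-5.400) = 0.9306 + 0.0000 = 0.9306.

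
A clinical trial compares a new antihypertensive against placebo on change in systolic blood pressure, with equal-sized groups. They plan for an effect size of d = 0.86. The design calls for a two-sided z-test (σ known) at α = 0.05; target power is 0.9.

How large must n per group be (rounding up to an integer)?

For power 0.9 need Φ(δ − z_{0.025}) = 0.9, so δ = z_{0.025} + z_{0.10} = 1.960 + 1.282 = 3.242.
(For δ > 0 the lower-tail rejection region contributes negligibly to power, so the one-term inversion is standard.)
δ = d·√(n/2) ⇒ n = 2(δ/d)² = 2 × (3.242 / 0.86)² = 28.41.
Round up to the next whole unit.

n = 29 per group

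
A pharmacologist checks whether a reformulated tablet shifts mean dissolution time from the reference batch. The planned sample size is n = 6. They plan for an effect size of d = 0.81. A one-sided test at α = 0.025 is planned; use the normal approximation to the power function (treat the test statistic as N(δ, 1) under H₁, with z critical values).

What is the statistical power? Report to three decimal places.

Noncentrality parameter: δ = d·√n = 0.81 × √6 = 1.9841
One-sided α = 0.025 → critical value z_{0.025} = 1.960.
Power = Φ(δ − 1.960) = Φ(0.024) = 0.5096.

Power ≈ 0.510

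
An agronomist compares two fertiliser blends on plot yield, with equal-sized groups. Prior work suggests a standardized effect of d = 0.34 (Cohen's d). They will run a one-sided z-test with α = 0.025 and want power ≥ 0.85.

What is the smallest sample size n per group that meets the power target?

n = 156 per group

Set Φ(δ − 1.960) = 0.85; then δ − 1.960 = Φ⁻¹(0.85) = 1.036, giving δ = 2.996.
δ = d·√(n/2) ⇒ n = 2(δ/d)² = 2 × (2.996 / 0.34)² = 155.34.
Rounding up, n = 156 per group.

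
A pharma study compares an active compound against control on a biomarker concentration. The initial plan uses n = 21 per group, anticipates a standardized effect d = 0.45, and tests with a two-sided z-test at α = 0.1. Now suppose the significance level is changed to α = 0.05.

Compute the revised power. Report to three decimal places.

δ = d·√(n/2) = 0.45 × √(21/2) = 1.4582 (unchanged). New critical value: z_{0.025} = 1.960.
Revised power = Φ(δ − 1.960) + Φ(−δ − 1.960) = Φ(-0.502) + Φ(-3.418) = 0.3079 + 0.0003 = 0.3082.

Power ≈ 0.308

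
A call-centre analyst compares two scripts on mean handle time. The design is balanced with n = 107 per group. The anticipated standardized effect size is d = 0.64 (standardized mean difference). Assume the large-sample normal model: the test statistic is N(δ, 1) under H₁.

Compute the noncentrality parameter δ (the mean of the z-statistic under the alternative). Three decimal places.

δ ≈ 4.681

The noncentrality parameter scales effect size by the design's sample-size factor: δ = d·√(n/2) = 0.64 × √(107/2) = 4.6812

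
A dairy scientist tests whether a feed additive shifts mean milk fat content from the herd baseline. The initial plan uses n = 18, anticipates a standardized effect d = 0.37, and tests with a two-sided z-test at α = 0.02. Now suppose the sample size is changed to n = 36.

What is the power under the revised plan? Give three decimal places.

Power ≈ 0.458

With n = 36: δ = d·√n = 0.37 × √36 = 2.2200. Critical value z_{0.01} = 2.326.
Revised power = Φ(δ − 2.326) + Φ(−δ − 2.326) = Φ(-0.106) + Φ(-4.546) = 0.4577 + 0.0000 = 0.4577.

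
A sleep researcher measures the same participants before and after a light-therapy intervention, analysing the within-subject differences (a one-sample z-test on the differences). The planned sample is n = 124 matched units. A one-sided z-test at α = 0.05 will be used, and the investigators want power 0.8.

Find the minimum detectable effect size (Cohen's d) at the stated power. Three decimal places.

d ≈ 0.223

Need Φ(δ − 1.645) = 0.8, so δ = 1.645 + 0.842 = 2.486.
δ = d·√n ⇒ d = δ/√n = 2.486/√124 = 0.2233.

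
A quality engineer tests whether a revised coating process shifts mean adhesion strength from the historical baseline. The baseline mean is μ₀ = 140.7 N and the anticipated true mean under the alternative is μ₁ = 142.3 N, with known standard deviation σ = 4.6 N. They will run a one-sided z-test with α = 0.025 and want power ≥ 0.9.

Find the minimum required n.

Standardized effect: d = |μ₁ − μ₀| / σ = |142.3 − 140.7| / 4.6 = 0.3478
Set Φ(δ − 1.960) = 0.9; then δ − 1.960 = Φ⁻¹(0.9) = 1.282, giving δ = 3.242.
δ = d·√n ⇒ n = (δ/d)² = (3.242 / 0.3478)² = 86.85.
Rounding up, n = 87.

n = 87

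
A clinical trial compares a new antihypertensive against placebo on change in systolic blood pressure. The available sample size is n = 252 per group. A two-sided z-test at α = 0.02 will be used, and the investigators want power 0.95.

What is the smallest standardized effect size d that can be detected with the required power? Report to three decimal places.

Required noncentrality: δ = z_{0.01} + z_{0.05} = 2.326 + 1.645 = 3.971.
(The second rejection-region term Φ(−δ − z_{α/2}) is negligible and dropped.)
δ = d·√(n/2) ⇒ d = δ/√(n/2) = 3.971/√(252/2) = 0.3538.

d ≈ 0.354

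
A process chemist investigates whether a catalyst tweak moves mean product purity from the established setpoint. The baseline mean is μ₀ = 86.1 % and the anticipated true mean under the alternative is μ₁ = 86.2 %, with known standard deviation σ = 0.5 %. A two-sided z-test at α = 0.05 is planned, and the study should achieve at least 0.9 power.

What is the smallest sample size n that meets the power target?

n = 263

Standardized effect: d = |μ₁ − μ₀| / σ = |86.2 − 86.1| / 0.5 = 0.2000
For power 0.9 need Φ(δ − z_{0.025}) = 0.9, so δ = z_{0.025} + z_{0.10} = 1.960 + 1.282 = 3.242.
(The Φ(−δ − z_{α/2}) term is vanishingly small for δ > 0 and is dropped in the standard sample-size formula.)
δ = d·√n ⇒ n = (δ/d)² = (3.242 / 0.2000)² = 262.69.
Round up to the next whole unit.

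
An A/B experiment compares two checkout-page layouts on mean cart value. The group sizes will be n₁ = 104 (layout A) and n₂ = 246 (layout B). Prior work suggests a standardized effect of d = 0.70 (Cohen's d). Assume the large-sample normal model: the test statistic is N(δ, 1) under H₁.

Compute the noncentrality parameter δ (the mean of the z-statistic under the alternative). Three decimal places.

The noncentrality parameter scales effect size by the design's sample-size factor: δ = d / √(1/n₁ + 1/n₂) = 0.70 / √(1/104 + 1/246) = 5.9848

δ ≈ 5.985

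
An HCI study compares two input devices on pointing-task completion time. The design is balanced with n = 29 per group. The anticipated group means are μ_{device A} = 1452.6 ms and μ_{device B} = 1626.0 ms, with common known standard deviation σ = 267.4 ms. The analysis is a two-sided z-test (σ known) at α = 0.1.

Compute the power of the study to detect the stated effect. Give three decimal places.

Power ≈ 0.795

Standardized effect: d = |μ_{device A} − μ_{device B}| / σ = |1452.6 − 1626.0| / 267.4 = 0.6485
Noncentrality parameter: δ = d·√(n/2) = 0.6485 × √(29/2) = 2.4693
Critical value for a two-sided test at α = 0.1: z_{α/2} = 1.645.
Power = Φ(δ − 1.645) + Φ(−δ − 1.645) = Φ(0.824) + Φ(-4.114) = 0.7952 + 0.0000 = 0.7952.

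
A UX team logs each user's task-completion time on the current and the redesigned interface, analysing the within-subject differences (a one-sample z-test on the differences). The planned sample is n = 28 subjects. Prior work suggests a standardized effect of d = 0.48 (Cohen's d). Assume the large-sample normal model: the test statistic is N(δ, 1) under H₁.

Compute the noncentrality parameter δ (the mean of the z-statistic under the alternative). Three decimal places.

The noncentrality parameter scales effect size by the design's sample-size factor: δ = d·√n = 0.48 × √28 = 2.5399

δ ≈ 2.540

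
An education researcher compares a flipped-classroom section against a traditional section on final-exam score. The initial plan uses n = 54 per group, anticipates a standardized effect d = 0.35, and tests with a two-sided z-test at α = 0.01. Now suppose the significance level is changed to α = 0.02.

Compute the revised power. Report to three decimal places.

δ = d·√(n/2) = 0.35 × √(54/2) = 1.8187 (unchanged). New critical value: z_{0.01} = 2.326.
Revised power = Φ(δ − 2.326) + Φ(−δ − 2.326) = Φ(-0.508) + Φ(-4.145) = 0.3058 + 0.0000 = 0.3059.

Power ≈ 0.306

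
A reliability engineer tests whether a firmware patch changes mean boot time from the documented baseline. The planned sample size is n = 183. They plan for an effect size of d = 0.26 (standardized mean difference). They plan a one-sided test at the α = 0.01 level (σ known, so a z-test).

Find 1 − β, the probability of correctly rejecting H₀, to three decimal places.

Power ≈ 0.883

Noncentrality parameter: δ = d·√n = 0.26 × √183 = 3.5172
One-sided α = 0.01 → critical value z_{0.01} = 2.326.
Power = P(Z > 2.326 − δ) = Φ(1.191) = 0.8831.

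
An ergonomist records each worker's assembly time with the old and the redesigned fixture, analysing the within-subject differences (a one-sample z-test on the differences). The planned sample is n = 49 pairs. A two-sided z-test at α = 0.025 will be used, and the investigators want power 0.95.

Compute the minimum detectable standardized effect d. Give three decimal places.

Need Φ(δ − 2.241) = 0.95, so δ = 2.241 + 1.645 = 3.886.
(The second rejection-region term Φ(−δ − z_{α/2}) is negligible and dropped.)
δ = d·√n ⇒ d = δ/√n = 3.886/√49 = 0.5552.

d ≈ 0.555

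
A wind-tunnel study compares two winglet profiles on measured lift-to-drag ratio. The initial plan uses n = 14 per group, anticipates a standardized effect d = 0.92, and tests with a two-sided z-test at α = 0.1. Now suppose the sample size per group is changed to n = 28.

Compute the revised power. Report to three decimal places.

Power ≈ 0.964

With n = 28 per group: δ = d·√(n/2) = 0.92 × √(28/2) = 3.4423. Critical value z_{0.05} = 1.645.
Revised power = Φ(δ − 1.645) + Φ(−δ − 1.645) = Φ(1.797) + Φ(-5.087) = 0.9639 + 0.0000 = 0.9639.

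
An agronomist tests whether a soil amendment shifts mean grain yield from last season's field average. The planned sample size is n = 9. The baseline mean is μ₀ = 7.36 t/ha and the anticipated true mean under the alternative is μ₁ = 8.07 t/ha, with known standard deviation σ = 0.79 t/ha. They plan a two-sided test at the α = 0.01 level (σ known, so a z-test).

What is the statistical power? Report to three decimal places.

Standardized effect: d = |μ₁ − μ₀| / σ = |8.07 − 7.36| / 0.79 = 0.8987
Noncentrality parameter: λ = d·√n = 0.8987 × √9 = 2.6962
Two-sided α = 0.01 → critical value z_{0.005} = 2.576.
Power = Φ(λ − 2.576) + Φ(−λ − 2.576) = Φ(0.120) + Φ(-5.272) = 0.5479 + 0.0000 = 0.5479.

Power ≈ 0.548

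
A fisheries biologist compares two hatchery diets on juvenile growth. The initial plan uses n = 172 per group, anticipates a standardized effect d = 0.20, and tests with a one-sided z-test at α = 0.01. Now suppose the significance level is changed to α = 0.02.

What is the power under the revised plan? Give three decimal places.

δ = d·√(n/2) = 0.20 × √(172/2) = 1.8547 (unchanged). New critical value: z_{0.02} = 2.054.
Revised power = P(Z > 2.054 − δ) = Φ(-0.199) = 0.4211.

Power ≈ 0.421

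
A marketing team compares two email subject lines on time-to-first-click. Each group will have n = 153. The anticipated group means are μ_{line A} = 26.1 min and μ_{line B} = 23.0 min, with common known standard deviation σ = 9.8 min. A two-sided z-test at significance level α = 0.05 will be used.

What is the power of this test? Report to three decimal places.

Power ≈ 0.790

Standardized effect: d = |μ_{line A} − μ_{line B}| / σ = |26.1 − 23.0| / 9.8 = 0.3163
Noncentrality parameter: δ = d·√(n/2) = 0.3163 × √(153/2) = 2.7667
Two-sided α = 0.05 → critical value z_{0.025} = 1.960.
Power = Φ(δ − 1.960) + Φ(−δ − 1.960) = Φ(0.807) + Φ(-4.727) = 0.7901 + 0.0000 = 0.7901.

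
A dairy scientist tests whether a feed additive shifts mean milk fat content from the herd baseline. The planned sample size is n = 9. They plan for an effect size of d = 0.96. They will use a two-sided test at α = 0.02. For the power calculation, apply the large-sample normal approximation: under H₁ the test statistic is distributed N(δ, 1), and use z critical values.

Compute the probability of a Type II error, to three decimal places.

Noncentrality parameter: δ = d·√n = 0.96 × √9 = 2.8800
Critical value for a two-sided test at α = 0.02: z_{α/2} = 2.326.
Power = Φ(δ − 2.326) + Φ(−δ − 2.326) = Φ(0.554) + Φ(-5.206) = 0.7101 + 0.0000 = 0.7101.
Type II error: β = 1 − power = 1 − 0.7101 = 0.2899.

β ≈ 0.290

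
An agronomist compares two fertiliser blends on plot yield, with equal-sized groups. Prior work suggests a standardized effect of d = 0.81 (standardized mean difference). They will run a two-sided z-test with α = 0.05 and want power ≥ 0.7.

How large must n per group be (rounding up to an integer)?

Set Φ(δ − 1.960) = 0.7; then δ − 1.960 = Φ⁻¹(0.7) = 0.524, giving δ = 2.484.
(The Φ(−δ − z_{α/2}) term is vanishingly small for δ > 0 and is dropped in the standard sample-size formula.)
δ = d·√(n/2) ⇒ n = 2(δ/d)² = 2 × (2.484 / 0.81)² = 18.81.
Rounding up, n = 19 per group.

n = 19 per group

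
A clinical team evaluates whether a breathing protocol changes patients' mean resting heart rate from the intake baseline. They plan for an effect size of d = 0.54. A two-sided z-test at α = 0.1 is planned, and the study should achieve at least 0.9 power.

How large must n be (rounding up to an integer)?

n = 30

For power 0.9 need Φ(δ − z_{0.05}) = 0.9, so δ = z_{0.05} + z_{0.10} = 1.645 + 1.282 = 2.926.
(For δ > 0 the lower-tail rejection region contributes negligibly to power, so the one-term inversion is standard.)
δ = d·√n ⇒ n = (δ/d)² = (2.926 / 0.54)² = 29.37.
Rounding up, n = 30.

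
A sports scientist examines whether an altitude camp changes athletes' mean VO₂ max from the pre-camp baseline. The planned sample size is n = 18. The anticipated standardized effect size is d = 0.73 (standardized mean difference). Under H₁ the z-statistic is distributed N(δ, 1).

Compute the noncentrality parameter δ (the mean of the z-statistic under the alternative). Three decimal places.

δ ≈ 3.097

δ = d·√n = 0.73 × √18 = 3.0971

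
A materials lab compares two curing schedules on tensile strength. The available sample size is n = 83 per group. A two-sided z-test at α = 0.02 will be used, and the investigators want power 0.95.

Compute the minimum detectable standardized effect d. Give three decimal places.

d ≈ 0.616

Required noncentrality: δ = z_{0.01} + z_{0.05} = 2.326 + 1.645 = 3.971.
(Lower-tail contribution to power is negligible for δ > 0.)
δ = d·√(n/2) ⇒ d = δ/√(n/2) = 3.971/√(83/2) = 0.6165.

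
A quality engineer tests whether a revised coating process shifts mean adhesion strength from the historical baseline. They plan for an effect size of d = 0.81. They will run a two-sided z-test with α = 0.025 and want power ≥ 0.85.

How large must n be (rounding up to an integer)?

Set Φ(δ − 2.241) = 0.85; then δ − 2.241 = Φ⁻¹(0.85) = 1.036, giving δ = 3.278.
(Ignoring the negligible lower-tail rejection probability gives the usual closed-form inversion.)
δ = d·√n ⇒ n = (δ/d)² = (3.278 / 0.81)² = 16.38.
Rounding up, n = 17.

n = 17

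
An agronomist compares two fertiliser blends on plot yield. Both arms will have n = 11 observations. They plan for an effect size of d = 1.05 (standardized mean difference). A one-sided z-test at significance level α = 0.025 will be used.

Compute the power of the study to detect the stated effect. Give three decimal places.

Noncentrality parameter: δ = d·√(n/2) = 1.05 × √(11/2) = 2.4625
Critical value for a one-sided test at α = 0.025: z_α = 1.960.
Power = P(Z > 1.960 − δ) = Φ(0.503) = 0.6923.

Power ≈ 0.692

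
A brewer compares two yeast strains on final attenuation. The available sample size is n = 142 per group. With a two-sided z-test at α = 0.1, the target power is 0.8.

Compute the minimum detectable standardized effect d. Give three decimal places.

Need Φ(δ − 1.645) = 0.8, so δ = 1.645 + 0.842 = 2.486.
(The second rejection-region term Φ(−δ − z_{α/2}) is negligible and dropped.)
δ = d·√(n/2) ⇒ d = δ/√(n/2) = 2.486/√(142/2) = 0.2951.

d ≈ 0.295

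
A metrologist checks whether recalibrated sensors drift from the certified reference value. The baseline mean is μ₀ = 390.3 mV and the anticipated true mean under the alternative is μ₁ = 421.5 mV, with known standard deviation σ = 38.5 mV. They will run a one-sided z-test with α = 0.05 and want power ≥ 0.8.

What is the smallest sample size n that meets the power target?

Standardized effect: d = |μ₁ − μ₀| / σ = |421.5 − 390.3| / 38.5 = 0.8104
Set Φ(δ − 1.645) = 0.8; then δ − 1.645 = Φ⁻¹(0.8) = 0.842, giving δ = 2.486.
δ = d·√n ⇒ n = (δ/d)² = (2.486 / 0.8104)² = 9.41.
Rounding up, n = 10.

n = 10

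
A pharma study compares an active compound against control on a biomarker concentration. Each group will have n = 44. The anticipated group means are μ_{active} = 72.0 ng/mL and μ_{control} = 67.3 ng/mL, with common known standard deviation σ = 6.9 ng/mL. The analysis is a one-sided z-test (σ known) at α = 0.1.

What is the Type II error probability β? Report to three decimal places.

Standardized effect: d = |μ_{active} − μ_{control}| / σ = |72.0 − 67.3| / 6.9 = 0.6812
Noncentrality parameter: δ = d·√(n/2) = 0.6812 × √(44/2) = 3.1949
Critical value for a one-sided test at α = 0.1: z_α = 1.282.
Power = Φ(δ − 1.282) = Φ(1.913) = 0.9721.
Type II error: β = 1 − power = 1 − 0.9721 = 0.0279.

β ≈ 0.028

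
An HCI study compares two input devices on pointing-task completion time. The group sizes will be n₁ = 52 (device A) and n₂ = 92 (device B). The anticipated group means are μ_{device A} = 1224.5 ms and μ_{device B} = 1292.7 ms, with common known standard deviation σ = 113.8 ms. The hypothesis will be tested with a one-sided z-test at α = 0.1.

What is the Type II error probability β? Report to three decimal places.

β ≈ 0.015

Standardized effect: d = |μ_{device A} − μ_{device B}| / σ = |1224.5 − 1292.7| / 113.8 = 0.5993
Noncentrality parameter: δ = d / √(1/n₁ + 1/n₂) = 0.5993 / √(1/52 + 1/92) = 3.4543
Critical value for a one-sided test at α = 0.1: z_α = 1.282.
Power = P(Z > 1.282 − δ) = Φ(2.173) = 0.9851.
Type II error: β = 1 − power = 1 − 0.9851 = 0.0149.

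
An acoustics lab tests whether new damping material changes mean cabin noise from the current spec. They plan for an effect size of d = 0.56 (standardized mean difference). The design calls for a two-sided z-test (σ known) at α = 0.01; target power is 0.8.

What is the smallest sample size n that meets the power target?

Set Φ(δ − 2.576) = 0.8; then δ − 2.576 = Φ⁻¹(0.8) = 0.842, giving δ = 3.417.
(The Φ(−δ − z_{α/2}) term is vanishingly small for δ > 0 and is dropped in the standard sample-size formula.)
δ = d·√n ⇒ n = (δ/d)² = (3.417 / 0.56)² = 37.24.
Rounding up, n = 38.

n = 38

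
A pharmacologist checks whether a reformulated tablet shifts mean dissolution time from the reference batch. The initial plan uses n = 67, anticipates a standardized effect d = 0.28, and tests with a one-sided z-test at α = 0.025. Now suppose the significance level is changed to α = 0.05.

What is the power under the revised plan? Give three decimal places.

δ = d·√n = 0.28 × √67 = 2.2919 (unchanged). New critical value: z_{0.05} = 1.645.
Revised power = P(Z > 1.645 − δ) = Φ(0.647) = 0.7412.

Power ≈ 0.741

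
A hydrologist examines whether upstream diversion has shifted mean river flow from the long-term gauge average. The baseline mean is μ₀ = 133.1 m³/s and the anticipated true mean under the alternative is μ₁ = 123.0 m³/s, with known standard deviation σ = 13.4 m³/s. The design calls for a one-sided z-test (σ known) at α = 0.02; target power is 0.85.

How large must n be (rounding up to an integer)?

Standardized effect: d = |μ₁ − μ₀| / σ = |123.0 − 133.1| / 13.4 = 0.7537
Set Φ(δ − 2.054) = 0.85; then δ − 2.054 = Φ⁻¹(0.85) = 1.036, giving δ = 3.090.
δ = d·√n ⇒ n = (δ/d)² = (3.090 / 0.7537)² = 16.81.
Rounding up, n = 17.

n = 17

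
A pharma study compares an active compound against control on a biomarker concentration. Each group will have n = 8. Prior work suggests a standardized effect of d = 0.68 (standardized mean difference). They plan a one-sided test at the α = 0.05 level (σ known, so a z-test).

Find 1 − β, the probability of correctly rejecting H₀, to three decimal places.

Noncentrality parameter: δ = d·√(n/2) = 0.68 × √(8/2) = 1.3600
One-sided α = 0.05 → critical value z_{0.05} = 1.645.
Power = Φ(δ − 1.645) = Φ(-0.285) = 0.3879.

Power ≈ 0.388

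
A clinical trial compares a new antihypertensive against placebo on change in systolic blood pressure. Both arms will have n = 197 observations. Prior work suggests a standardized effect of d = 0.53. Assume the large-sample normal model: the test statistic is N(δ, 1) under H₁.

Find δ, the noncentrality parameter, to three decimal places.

δ = d·√(n/2) = 0.53 × √(197/2) = 5.2601

δ ≈ 5.260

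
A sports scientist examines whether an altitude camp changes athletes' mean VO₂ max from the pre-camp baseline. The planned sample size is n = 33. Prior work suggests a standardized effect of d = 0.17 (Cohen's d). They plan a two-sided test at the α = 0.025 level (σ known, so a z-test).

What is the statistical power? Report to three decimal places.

Noncentrality parameter: δ = d·√n = 0.17 × √33 = 0.9766
Critical value for a two-sided test at α = 0.025: z_{α/2} = 2.241.
Power = Φ(δ − 2.241) + Φ(−δ − 2.241) = Φ(-1.265) + Φ(-3.218) = 0.1030 + 0.0006 = 0.1036.

Power ≈ 0.104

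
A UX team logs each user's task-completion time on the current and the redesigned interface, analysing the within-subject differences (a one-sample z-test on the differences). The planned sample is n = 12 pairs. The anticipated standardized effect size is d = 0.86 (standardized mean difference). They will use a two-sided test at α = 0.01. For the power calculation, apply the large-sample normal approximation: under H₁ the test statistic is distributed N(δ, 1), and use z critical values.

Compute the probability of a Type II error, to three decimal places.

Noncentrality parameter: δ = d·√n = 0.86 × √12 = 2.9791
Two-sided α = 0.01 → critical value z_{0.005} = 2.576.
Power = Φ(δ − 2.576) + Φ(−δ − 2.576) = Φ(0.403) + Φ(-5.555) = 0.6566 + 0.0000 = 0.6566.
Type II error: β = 1 − power = 1 − 0.6566 = 0.3434.

β ≈ 0.343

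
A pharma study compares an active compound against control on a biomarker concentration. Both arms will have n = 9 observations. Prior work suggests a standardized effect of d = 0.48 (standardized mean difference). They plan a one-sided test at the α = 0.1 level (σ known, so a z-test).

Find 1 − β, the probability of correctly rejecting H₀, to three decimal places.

Power ≈ 0.396

Noncentrality parameter: δ = d·√(n/2) = 0.48 × √(9/2) = 1.0182
One-sided α = 0.1 → critical value z_{0.1} = 1.282.
Power = Φ(δ − 1.282) = Φ(-0.263) = 0.3962.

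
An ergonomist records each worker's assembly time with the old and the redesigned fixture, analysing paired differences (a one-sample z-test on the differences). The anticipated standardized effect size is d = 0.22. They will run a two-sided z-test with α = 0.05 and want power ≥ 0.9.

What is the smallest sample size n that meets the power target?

For power 0.9 need Φ(δ − z_{0.025}) = 0.9, so δ = z_{0.025} + z_{0.10} = 1.960 + 1.282 = 3.242.
(For δ > 0 the lower-tail rejection region contributes negligibly to power, so the one-term inversion is standard.)
δ = d·√n ⇒ n = (δ/d)² = (3.242 / 0.22)² = 217.10.
Rounding up, n = 218.

n = 218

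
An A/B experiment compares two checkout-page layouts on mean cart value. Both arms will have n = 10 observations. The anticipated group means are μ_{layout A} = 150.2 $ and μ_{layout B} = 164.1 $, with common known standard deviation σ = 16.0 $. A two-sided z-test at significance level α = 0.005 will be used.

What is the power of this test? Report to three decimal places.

Standardized effect: d = |μ_{layout A} − μ_{layout B}| / σ = |150.2 − 164.1| / 16.0 = 0.8688
Noncentrality parameter: δ = d·√(n/2) = 0.8688 × √(10/2) = 1.9426
Two-sided α = 0.005 → critical value z_{0.0025} = 2.807.
Power = Φ(δ − 2.807) + Φ(−δ − 2.807) = Φ(-0.864) + Φ(-4.750) = 0.1937 + 0.0000 = 0.1937.

Power ≈ 0.194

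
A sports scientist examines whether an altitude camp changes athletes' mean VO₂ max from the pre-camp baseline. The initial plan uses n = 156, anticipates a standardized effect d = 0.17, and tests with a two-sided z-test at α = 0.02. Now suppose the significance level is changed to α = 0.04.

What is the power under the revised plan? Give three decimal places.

Power ≈ 0.528

δ = d·√n = 0.17 × √156 = 2.1233 (unchanged). New critical value: z_{0.02} = 2.054.
Revised power = Φ(δ − 2.054) + Φ(−δ − 2.054) = Φ(0.070) + Φ(-4.177) = 0.5277 + 0.0000 = 0.5277.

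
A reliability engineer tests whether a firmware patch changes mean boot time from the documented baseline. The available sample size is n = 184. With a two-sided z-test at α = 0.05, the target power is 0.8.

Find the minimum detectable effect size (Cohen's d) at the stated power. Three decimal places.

Required noncentrality: δ = z_{0.025} + z_{0.20} = 1.960 + 0.842 = 2.802.
(The second rejection-region term Φ(−δ − z_{α/2}) is negligible and dropped.)
δ = d·√n ⇒ d = δ/√n = 2.802/√184 = 0.2065.

d ≈ 0.207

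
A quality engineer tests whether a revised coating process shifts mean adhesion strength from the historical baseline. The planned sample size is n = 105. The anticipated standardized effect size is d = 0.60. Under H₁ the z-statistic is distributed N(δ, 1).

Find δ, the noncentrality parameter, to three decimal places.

δ ≈ 6.148

The noncentrality parameter scales effect size by the design's sample-size factor: δ = d·√n = 0.60 × √105 = 6.1482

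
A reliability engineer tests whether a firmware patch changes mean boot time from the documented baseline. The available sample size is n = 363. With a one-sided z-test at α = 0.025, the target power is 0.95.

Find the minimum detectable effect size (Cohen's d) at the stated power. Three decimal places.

d ≈ 0.189

Required noncentrality: δ = z_{0.025} + z_{0.05} = 1.960 + 1.645 = 3.605.
δ = d·√n ⇒ d = δ/√n = 3.605/√363 = 0.1892.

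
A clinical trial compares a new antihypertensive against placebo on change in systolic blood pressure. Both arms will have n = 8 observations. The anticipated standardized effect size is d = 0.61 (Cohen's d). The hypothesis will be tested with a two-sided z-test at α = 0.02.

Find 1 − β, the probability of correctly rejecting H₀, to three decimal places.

Power ≈ 0.134

Noncentrality parameter: δ = d·√(n/2) = 0.61 × √(8/2) = 1.2200
Critical value for a two-sided test at α = 0.02: z_{α/2} = 2.326.
Power = Φ(δ − 2.326) + Φ(−δ − 2.326) = Φ(-1.106) + Φ(-3.546) = 0.1343 + 0.0002 = 0.1345.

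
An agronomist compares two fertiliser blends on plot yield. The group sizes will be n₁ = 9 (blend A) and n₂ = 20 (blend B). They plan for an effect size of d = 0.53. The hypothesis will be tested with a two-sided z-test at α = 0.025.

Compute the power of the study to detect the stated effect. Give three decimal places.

Power ≈ 0.179

Noncentrality parameter: δ = d / √(1/n₁ + 1/n₂) = 0.53 / √(1/9 + 1/20) = 1.3204
Critical value for a two-sided test at α = 0.025: z_{α/2} = 2.241.
Power = Φ(δ − 2.241) + Φ(−δ − 2.241) = Φ(-0.921) + Φ(-3.562) = 0.1785 + 0.0002 = 0.1787.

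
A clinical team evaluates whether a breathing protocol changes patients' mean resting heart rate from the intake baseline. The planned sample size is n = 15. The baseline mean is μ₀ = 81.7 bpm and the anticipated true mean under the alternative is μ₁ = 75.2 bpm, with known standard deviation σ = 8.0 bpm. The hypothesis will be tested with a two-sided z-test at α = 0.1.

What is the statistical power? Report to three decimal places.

Power ≈ 0.933

Standardized effect: d = |μ₁ − μ₀| / σ = |75.2 − 81.7| / 8.0 = 0.8125
Noncentrality parameter: δ = d·√n = 0.8125 × √15 = 3.1468
Critical value for a two-sided test at α = 0.1: z_{α/2} = 1.645.
Power = Φ(δ − 1.645) + Φ(−δ − 1.645) = Φ(1.502) + Φ(-4.792) = 0.9334 + 0.0000 = 0.9334.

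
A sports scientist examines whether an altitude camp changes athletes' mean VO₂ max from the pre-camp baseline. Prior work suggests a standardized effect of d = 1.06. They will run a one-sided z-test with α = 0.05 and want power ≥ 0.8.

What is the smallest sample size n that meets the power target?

n = 6

For power 0.8 need Φ(δ − z_{0.05}) = 0.8, so δ = z_{0.05} + z_{0.20} = 1.645 + 0.842 = 2.486.
δ = d·√n ⇒ n = (δ/d)² = (2.486 / 1.06)² = 5.50.
Round up to the next whole unit.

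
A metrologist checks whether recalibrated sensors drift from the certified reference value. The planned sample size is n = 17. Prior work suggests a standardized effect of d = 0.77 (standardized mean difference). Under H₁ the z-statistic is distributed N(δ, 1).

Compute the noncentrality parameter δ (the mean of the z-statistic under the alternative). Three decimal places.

δ ≈ 3.175

The noncentrality parameter scales effect size by the design's sample-size factor: δ = d·√n = 0.77 × √17 = 3.1748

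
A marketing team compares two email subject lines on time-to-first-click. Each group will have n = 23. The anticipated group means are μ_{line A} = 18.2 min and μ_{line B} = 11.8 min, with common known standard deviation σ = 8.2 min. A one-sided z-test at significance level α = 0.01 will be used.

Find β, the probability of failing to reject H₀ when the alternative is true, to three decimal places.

Standardized effect: d = |μ_{line A} − μ_{line B}| / σ = |18.2 − 11.8| / 8.2 = 0.7805
Noncentrality parameter: δ = d·√(n/2) = 0.7805 × √(23/2) = 2.6468
One-sided α = 0.01 → critical value z_{0.01} = 2.326.
Power = Φ(δ − 2.326) = Φ(0.320) = 0.6257.
Type II error: β = 1 − power = 1 − 0.6257 = 0.3743.

β ≈ 0.374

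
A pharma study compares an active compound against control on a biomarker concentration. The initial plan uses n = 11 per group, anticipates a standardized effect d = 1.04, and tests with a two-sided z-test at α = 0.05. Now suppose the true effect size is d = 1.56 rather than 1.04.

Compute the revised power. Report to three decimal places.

With d = 1.56: δ = d·√(n/2) = 1.56 × √(11/2) = 3.6585. Critical value z_{0.025} = 1.960.
Revised power = Φ(δ − 1.960) + Φ(−δ − 1.960) = Φ(1.699) + Φ(-5.618) = 0.9553 + 0.0000 = 0.9553.

Power ≈ 0.955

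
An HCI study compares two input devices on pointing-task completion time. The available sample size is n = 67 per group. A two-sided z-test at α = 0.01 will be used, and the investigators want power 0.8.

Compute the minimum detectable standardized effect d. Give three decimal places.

d ≈ 0.590

Need Φ(δ − 2.576) = 0.8, so δ = 2.576 + 0.842 = 3.417.
(Lower-tail contribution to power is negligible for δ > 0.)
δ = d·√(n/2) ⇒ d = δ/√(n/2) = 3.417/√(67/2) = 0.5904.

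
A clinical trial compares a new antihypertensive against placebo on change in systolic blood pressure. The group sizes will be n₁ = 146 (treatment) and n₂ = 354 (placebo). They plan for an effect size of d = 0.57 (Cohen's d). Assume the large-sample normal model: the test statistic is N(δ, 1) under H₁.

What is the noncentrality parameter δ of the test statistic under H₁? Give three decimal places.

δ = d / √(1/n₁ + 1/n₂) = 0.57 / √(1/146 + 1/354) = 5.7952

δ ≈ 5.795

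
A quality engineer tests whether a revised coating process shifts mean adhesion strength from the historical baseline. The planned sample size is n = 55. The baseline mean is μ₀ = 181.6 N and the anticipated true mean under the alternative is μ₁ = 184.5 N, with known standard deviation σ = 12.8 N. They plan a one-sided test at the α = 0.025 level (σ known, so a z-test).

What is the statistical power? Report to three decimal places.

Power ≈ 0.390

Standardized effect: d = |μ₁ − μ₀| / σ = |184.5 − 181.6| / 12.8 = 0.2266
Noncentrality parameter: δ = d·√n = 0.2266 × √55 = 1.6802
Critical value for a one-sided test at α = 0.025: z_α = 1.960.
Power = Φ(δ − 1.960) = Φ(-0.280) = 0.3898.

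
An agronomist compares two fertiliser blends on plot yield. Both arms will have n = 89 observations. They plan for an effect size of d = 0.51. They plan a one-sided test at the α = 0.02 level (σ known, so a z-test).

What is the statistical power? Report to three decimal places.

Power ≈ 0.911

Noncentrality parameter: λ = d·√(n/2) = 0.51 × √(89/2) = 3.4021
One-sided α = 0.02 → critical value z_{0.02} = 2.054.
Power = Φ(λ − 2.054) = Φ(1.348) = 0.9112.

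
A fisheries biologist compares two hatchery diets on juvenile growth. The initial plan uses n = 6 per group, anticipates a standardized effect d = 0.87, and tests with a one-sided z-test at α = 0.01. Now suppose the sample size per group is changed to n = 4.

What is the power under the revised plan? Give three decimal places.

With n = 4 per group: δ = d·√(n/2) = 0.87 × √(4/2) = 1.2304. Critical value z_{0.01} = 2.326.
Revised power = Φ(δ − 2.326) = Φ(-1.096) = 0.1365.

Power ≈ 0.137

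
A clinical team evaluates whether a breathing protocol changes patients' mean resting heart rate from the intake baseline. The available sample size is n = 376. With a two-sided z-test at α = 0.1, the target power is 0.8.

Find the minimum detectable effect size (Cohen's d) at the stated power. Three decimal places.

Required noncentrality: δ = z_{0.05} + z_{0.20} = 1.645 + 0.842 = 2.486.
(The second rejection-region term Φ(−δ − z_{α/2}) is negligible and dropped.)
δ = d·√n ⇒ d = δ/√n = 2.486/√376 = 0.1282.

d ≈ 0.128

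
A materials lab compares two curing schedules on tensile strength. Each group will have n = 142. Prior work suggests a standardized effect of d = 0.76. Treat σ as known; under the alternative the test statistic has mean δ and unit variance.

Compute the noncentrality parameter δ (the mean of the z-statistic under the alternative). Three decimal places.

δ ≈ 6.404

The noncentrality parameter scales effect size by the design's sample-size factor: δ = d·√(n/2) = 0.76 × √(142/2) = 6.4039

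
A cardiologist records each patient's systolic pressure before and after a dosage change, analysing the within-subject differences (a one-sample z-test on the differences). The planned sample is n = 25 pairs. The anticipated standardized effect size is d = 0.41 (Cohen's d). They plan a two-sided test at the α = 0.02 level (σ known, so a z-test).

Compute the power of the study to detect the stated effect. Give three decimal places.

Power ≈ 0.391

Noncentrality parameter: δ = d·√n = 0.41 × √25 = 2.0500
Critical value for a two-sided test at α = 0.02: z_{α/2} = 2.326.
Power = Φ(δ − 2.326) + Φ(−δ − 2.326) = Φ(-0.276) + Φ(-4.376) = 0.3911 + 0.0000 = 0.3911.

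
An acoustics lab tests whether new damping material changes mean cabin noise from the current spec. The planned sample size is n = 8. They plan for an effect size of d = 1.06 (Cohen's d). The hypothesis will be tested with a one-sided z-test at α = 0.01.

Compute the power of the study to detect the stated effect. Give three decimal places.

Power ≈ 0.749

Noncentrality parameter: δ = d·√n = 1.06 × √8 = 2.9981
Critical value for a one-sided test at α = 0.01: z_α = 2.326.
Power = Φ(δ − 2.326) = Φ(0.672) = 0.7491.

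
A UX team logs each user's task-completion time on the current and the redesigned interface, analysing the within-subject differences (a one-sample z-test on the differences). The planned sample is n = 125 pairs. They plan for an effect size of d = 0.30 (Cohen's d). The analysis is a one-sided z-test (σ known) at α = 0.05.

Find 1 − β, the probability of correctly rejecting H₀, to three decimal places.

Power ≈ 0.956

Noncentrality parameter: δ = d·√n = 0.30 × √125 = 3.3541
Critical value for a one-sided test at α = 0.05: z_α = 1.645.
Power = Φ(δ − 1.645) = Φ(1.709) = 0.9563.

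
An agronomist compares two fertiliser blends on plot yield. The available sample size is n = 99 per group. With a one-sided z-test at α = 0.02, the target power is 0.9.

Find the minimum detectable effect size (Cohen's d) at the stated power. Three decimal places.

Required noncentrality: δ = z_{0.02} + z_{0.10} = 2.054 + 1.282 = 3.335.
δ = d·√(n/2) ⇒ d = δ/√(n/2) = 3.335/√(99/2) = 0.4741.

d ≈ 0.474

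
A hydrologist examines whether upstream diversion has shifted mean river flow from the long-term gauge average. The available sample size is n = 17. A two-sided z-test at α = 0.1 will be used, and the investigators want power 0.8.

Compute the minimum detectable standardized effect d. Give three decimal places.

Need Φ(δ − 1.645) = 0.8, so δ = 1.645 + 0.842 = 2.486.
(Lower-tail contribution to power is negligible for δ > 0.)
δ = d·√n ⇒ d = δ/√n = 2.486/√17 = 0.6031.

d ≈ 0.603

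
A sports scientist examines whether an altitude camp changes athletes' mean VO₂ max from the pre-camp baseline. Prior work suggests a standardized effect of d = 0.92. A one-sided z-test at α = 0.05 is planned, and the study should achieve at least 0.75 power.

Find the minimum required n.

n = 7

For power 0.75 need Φ(δ − z_{0.05}) = 0.75, so δ = z_{0.05} + z_{0.25} = 1.645 + 0.674 = 2.319.
δ = d·√n ⇒ n = (δ/d)² = (2.319 / 0.92)² = 6.36.
Rounding up, n = 7.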